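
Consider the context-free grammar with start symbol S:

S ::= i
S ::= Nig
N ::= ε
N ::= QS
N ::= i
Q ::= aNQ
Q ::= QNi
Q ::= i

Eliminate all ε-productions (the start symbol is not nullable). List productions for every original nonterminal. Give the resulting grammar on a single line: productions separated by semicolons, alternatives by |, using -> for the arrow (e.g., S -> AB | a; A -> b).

S -> i | ig | Nig; N -> i | QS; Q -> i | Qi | aQ | QNi | aNQ

Nullable set: {N}.
S -> Nig: N nullable, giving Nig | ig.
Drop N -> ε.
Q -> QNi: N nullable, giving QNi | Qi.
Q -> aNQ: N nullable, giving aNQ | aQ.
Unchanged (no nullable symbols): S -> i; N -> QS; N -> i; Q -> i.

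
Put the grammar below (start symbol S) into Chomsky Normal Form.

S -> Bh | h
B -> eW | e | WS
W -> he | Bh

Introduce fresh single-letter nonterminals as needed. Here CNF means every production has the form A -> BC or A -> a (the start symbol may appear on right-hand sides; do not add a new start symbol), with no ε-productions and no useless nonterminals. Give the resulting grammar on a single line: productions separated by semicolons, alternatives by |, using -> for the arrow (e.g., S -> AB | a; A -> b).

No ε-productions.
No unit productions to eliminate.
TERM: introduce A -> e, C -> h and substitute in every rule of length ≥2.

S -> h | BC; A -> e; B -> e | AW | WS; C -> h; W -> BC | CA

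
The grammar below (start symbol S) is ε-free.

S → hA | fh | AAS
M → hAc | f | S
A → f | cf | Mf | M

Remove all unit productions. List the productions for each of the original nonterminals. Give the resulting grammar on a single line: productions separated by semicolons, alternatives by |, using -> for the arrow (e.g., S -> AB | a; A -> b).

S -> fh | hA | AAS; A -> f | Mf | cf | fh | hA | AAS | hAc; M -> f | fh | hA | AAS | hAc

Unit productions: A->M, M->S.
Unit pairs (A ⇒* B via units): (A,M), (A,S), (M,S).
S: inherits non-unit rules of {S} → AAS | fh | hA.
A: inherits non-unit rules of {A, M, S} → AAS | Mf | cf | f | fh | hA | hAc.
M: inherits non-unit rules of {M, S} → AAS | f | fh | hA | hAc.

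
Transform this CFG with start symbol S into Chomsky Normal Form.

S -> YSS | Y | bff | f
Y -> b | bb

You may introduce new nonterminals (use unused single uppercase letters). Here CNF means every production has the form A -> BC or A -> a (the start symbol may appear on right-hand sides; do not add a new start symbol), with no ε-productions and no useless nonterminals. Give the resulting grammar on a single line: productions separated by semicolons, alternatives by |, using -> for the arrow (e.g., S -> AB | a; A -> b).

S -> b | f | AA | AC | YD; A -> b; B -> f; C -> BB; D -> SS; Y -> b | AA

No ε-productions.
After unit-elimination: S -> b | f | bb | YSS | bff; Y -> b | bb.
TERM: introduce A -> b, B -> f and substitute in every rule of length ≥2.
BIN: S -> ABB becomes S -> AC, C -> BB; S -> YSS becomes S -> YD, D -> SS.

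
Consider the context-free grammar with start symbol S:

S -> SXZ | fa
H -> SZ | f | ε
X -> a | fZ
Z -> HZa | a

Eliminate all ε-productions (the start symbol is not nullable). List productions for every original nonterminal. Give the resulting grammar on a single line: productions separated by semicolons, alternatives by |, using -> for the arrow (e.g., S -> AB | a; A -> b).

S -> fa | SXZ; H -> f | SZ; X -> a | fZ; Z -> a | Za | HZa

Nullable set: {H}.
Drop H -> ε.
Z -> HZa: H nullable, giving HZa | Za.
Unchanged (no nullable symbols): S -> SXZ; S -> fa; H -> SZ; H -> f; X -> a; X -> fZ; Z -> a.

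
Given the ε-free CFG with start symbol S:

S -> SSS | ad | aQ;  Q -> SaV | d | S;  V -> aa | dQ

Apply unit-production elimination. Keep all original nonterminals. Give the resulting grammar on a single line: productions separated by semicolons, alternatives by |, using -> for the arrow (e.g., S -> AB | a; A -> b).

Unit productions: Q->S.
Unit pairs (A ⇒* B via units): (Q,S).
S: inherits non-unit rules of {S} → SSS | aQ | ad.
Q: inherits non-unit rules of {Q, S} → SSS | SaV | aQ | ad | d.
V: inherits non-unit rules of {V} → aa | dQ.

S -> aQ | ad | SSS; Q -> d | aQ | ad | SSS | SaV; V -> aa | dQ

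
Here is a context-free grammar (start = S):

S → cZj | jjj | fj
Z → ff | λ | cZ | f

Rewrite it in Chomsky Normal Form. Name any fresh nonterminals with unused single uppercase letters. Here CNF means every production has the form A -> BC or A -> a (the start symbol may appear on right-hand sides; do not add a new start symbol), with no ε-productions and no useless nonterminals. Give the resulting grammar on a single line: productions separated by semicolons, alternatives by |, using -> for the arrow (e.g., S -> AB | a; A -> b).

S -> AB | AD | BE | CB; A -> c; B -> j; C -> f; D -> ZB; E -> BB; Z -> c | f | AZ | CC

Nullable: {Z}; after ε-elimination: S -> cj | fj | cZj | jjj; Z -> c | f | cZ | ff.
No unit productions to eliminate.
TERM: introduce A -> c, C -> f, B -> j and substitute in every rule of length ≥2.
BIN: S -> AZB becomes S -> AD, D -> ZB; S -> BBB becomes S -> BE, E -> BB.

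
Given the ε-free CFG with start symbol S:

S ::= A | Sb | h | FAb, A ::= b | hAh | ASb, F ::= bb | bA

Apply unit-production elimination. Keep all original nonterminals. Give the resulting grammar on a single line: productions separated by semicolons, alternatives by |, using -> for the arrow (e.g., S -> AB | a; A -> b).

Unit productions: S->A.
Unit pairs (A ⇒* B via units): (S,A).
S: inherits non-unit rules of {A, S} → ASb | FAb | Sb | b | h | hAh.
A: inherits non-unit rules of {A} → ASb | b | hAh.
F: inherits non-unit rules of {F} → bA | bb.

S -> b | h | Sb | ASb | FAb | hAh; A -> b | ASb | hAh; F -> bA | bb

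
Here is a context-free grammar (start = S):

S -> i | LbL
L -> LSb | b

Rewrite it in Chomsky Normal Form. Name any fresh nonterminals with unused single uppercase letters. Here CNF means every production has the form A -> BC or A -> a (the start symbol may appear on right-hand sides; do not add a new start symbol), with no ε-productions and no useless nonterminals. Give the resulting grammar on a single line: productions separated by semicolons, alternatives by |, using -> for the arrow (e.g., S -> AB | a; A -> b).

No ε-productions.
No unit productions to eliminate.
TERM: introduce A -> b and substitute in every rule of length ≥2.
BIN: L -> LSA becomes L -> LB, B -> SA; S -> LAL becomes S -> LC, C -> AL.

S -> i | LC; A -> b; B -> SA; C -> AL; L -> b | LB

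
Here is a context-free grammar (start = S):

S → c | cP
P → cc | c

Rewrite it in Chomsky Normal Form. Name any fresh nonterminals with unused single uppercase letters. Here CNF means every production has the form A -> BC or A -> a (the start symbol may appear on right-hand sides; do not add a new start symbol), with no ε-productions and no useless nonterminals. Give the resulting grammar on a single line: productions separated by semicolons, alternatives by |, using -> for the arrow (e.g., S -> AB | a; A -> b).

No ε-productions.
No unit productions to eliminate.
TERM: introduce A -> c and substitute in every rule of length ≥2.

S -> c | AP; A -> c; P -> c | AA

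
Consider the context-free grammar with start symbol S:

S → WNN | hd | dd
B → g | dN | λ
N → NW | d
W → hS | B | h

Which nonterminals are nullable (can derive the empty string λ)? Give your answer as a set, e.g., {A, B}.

{B, W}

Directly nullable (have an ε-rule): {B}.
W is nullable via W -> B (every symbol on the right is already known nullable).
Not nullable: N, S — each has a terminal in every rule's right-hand side or depends on a non-nullable symbol.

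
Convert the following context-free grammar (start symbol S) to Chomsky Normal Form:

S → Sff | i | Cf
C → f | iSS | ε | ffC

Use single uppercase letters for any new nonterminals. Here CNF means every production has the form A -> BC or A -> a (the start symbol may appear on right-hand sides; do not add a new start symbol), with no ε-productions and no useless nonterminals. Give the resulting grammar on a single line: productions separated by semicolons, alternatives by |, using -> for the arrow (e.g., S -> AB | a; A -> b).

Nullable: {C}; after ε-elimination: S -> f | i | Cf | Sff; C -> f | ff | ffC | iSS.
No unit productions to eliminate.
TERM: introduce A -> f, B -> i and substitute in every rule of length ≥2.
BIN: C -> AAC becomes C -> AD, D -> AC; C -> BSS becomes C -> BE, E -> SS; S -> SAA becomes S -> SF, F -> AA.

S -> f | i | CA | SF; A -> f; B -> i; C -> f | AA | AD | BE; D -> AC; E -> SS; F -> AA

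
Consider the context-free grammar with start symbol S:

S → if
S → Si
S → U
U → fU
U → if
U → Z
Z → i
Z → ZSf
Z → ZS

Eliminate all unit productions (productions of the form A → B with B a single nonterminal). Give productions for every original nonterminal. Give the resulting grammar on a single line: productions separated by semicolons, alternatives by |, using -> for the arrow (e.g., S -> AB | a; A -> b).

S -> i | Si | ZS | fU | if | ZSf; U -> i | ZS | fU | if | ZSf; Z -> i | ZS | ZSf

Unit productions: S->U, U->Z.
Unit pairs (A ⇒* B via units): (S,U), (S,Z), (U,Z).
S: inherits non-unit rules of {S, U, Z} → Si | ZS | ZSf | fU | i | if.
U: inherits non-unit rules of {U, Z} → ZS | ZSf | fU | i | if.
Z: inherits non-unit rules of {Z} → ZS | ZSf | i.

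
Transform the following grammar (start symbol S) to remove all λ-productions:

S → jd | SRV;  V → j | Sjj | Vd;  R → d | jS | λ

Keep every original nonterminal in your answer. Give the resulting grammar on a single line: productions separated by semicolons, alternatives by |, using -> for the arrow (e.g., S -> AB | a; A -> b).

Nullable set: {R}.
S -> SRV: R nullable, giving SRV | SV.
Drop R -> λ.
Unchanged (no nullable symbols): S -> jd; R -> d; R -> jS; V -> Sjj; V -> Vd; V -> j.

S -> SV | jd | SRV; R -> d | jS; V -> j | Vd | Sjj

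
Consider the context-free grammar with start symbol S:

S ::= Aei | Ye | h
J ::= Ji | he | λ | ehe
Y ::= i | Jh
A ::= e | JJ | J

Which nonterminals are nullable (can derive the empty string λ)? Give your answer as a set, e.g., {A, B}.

{A, J}

Directly nullable (have an ε-rule): {J}.
A is nullable via A -> J (every symbol on the right is already known nullable).
Not nullable: S, Y — each has a terminal in every rule's right-hand side or depends on a non-nullable symbol.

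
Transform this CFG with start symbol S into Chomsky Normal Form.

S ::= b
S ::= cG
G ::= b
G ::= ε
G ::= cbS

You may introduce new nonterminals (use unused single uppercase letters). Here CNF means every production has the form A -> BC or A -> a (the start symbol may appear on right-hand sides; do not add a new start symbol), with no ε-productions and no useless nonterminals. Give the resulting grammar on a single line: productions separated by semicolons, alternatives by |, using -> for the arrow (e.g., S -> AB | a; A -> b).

S -> b | c | AG; A -> c; B -> b; C -> BS; G -> b | AC

Nullable: {G}; after ε-elimination: S -> b | c | cG; G -> b | cbS.
No unit productions to eliminate.
TERM: introduce B -> b, A -> c and substitute in every rule of length ≥2.
BIN: G -> ABS becomes G -> AC, C -> BS.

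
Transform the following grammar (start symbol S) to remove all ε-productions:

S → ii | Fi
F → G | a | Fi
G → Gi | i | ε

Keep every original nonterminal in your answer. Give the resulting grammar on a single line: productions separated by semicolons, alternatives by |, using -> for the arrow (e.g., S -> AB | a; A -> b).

S -> i | Fi | ii; F -> G | a | i | Fi; G -> i | Gi

Nullable set: {F, G}.
S -> Fi: F nullable, giving Fi | i.
F -> Fi: F nullable, giving Fi | i.
F -> G: G nullable, giving G.
Drop G -> ε.
G -> Gi: G nullable, giving Gi | i.
Unchanged (no nullable symbols): S -> ii; F -> a; G -> i.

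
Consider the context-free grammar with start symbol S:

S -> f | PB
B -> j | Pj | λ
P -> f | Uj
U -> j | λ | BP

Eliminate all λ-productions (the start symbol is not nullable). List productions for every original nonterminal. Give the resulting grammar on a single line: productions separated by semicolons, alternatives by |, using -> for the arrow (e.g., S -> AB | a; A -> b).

S -> P | f | PB; B -> j | Pj; P -> f | j | Uj; U -> P | j | BP

Nullable set: {B, U}.
S -> PB: B nullable, giving P | PB.
Drop B -> λ.
P -> Uj: U nullable, giving Uj | j.
Drop U -> λ.
U -> BP: B nullable, giving BP | P.
Unchanged (no nullable symbols): S -> f; B -> Pj; B -> j; P -> f; U -> j.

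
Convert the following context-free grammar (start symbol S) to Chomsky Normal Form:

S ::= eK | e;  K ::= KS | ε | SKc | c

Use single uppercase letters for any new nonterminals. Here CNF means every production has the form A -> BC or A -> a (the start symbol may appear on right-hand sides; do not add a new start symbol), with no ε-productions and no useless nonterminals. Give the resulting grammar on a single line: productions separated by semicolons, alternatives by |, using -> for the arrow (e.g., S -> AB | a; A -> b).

S -> e | BK; A -> c; B -> e; C -> KA; K -> c | e | BK | KS | SA | SC

Nullable: {K}; after ε-elimination: S -> e | eK; K -> S | c | KS | Sc | SKc.
After unit-elimination: S -> e | eK; K -> c | e | KS | Sc | eK | SKc.
TERM: introduce A -> c, B -> e and substitute in every rule of length ≥2.
BIN: K -> SKA becomes K -> SC, C -> KA.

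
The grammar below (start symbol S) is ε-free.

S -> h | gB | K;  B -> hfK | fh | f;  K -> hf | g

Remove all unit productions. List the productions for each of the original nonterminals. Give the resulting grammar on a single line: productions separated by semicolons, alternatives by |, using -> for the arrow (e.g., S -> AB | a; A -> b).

S -> g | h | gB | hf; B -> f | fh | hfK; K -> g | hf

Unit productions: S->K.
Unit pairs (A ⇒* B via units): (S,K).
S: inherits non-unit rules of {K, S} → g | gB | h | hf.
B: inherits non-unit rules of {B} → f | fh | hfK.
K: inherits non-unit rules of {K} → g | hf.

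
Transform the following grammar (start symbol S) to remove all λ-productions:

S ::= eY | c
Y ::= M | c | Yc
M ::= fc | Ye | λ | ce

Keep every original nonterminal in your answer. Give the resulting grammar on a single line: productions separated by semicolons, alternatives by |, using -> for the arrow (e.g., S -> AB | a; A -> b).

S -> c | e | eY; M -> e | Ye | ce | fc; Y -> M | c | Yc

Nullable set: {M, Y}.
S -> eY: Y nullable, giving e | eY.
Drop M -> λ.
M -> Ye: Y nullable, giving Ye | e.
Y -> M: M nullable, giving M.
Y -> Yc: Y nullable, giving Yc | c.
Unchanged (no nullable symbols): S -> c; M -> ce; M -> fc; Y -> c.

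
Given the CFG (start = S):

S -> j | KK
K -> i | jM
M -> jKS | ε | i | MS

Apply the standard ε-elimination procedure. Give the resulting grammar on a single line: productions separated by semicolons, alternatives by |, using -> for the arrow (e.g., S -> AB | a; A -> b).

Nullable set: {M}.
K -> jM: M nullable, giving j | jM.
Drop M -> ε.
M -> MS: M nullable, giving MS | S.
Unchanged (no nullable symbols): S -> KK; S -> j; K -> i; M -> i; M -> jKS.

S -> j | KK; K -> i | j | jM; M -> S | i | MS | jKS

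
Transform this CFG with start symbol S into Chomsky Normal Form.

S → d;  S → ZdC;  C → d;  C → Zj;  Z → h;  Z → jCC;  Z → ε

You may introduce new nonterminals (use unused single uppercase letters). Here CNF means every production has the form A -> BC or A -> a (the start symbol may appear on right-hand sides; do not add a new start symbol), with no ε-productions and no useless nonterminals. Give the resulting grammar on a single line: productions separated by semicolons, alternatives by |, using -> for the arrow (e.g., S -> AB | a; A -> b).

Nullable: {Z}; after ε-elimination: S -> d | dC | ZdC; C -> d | j | Zj; Z -> h | jCC.
No unit productions to eliminate.
TERM: introduce B -> d, A -> j and substitute in every rule of length ≥2.
BIN: S -> ZBC becomes S -> ZD, D -> BC; Z -> ACC becomes Z -> AE, E -> CC.

S -> d | BC | ZD; A -> j; B -> d; C -> d | j | ZA; D -> BC; E -> CC; Z -> h | AE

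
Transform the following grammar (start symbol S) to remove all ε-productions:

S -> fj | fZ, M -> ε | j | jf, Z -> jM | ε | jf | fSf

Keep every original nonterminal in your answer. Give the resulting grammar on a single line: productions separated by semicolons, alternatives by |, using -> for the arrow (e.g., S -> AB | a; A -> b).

S -> f | fZ | fj; M -> j | jf; Z -> j | jM | jf | fSf

Nullable set: {M, Z}.
S -> fZ: Z nullable, giving f | fZ.
Drop M -> ε.
Drop Z -> ε.
Z -> jM: M nullable, giving j | jM.
Unchanged (no nullable symbols): S -> fj; M -> j; M -> jf; Z -> fSf; Z -> jf.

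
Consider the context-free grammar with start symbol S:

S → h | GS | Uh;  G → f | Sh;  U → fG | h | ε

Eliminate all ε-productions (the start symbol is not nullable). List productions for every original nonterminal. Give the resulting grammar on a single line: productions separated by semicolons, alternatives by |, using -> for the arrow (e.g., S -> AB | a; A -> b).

S -> h | GS | Uh; G -> f | Sh; U -> h | fG

Nullable set: {U}.
S -> Uh: U nullable, giving Uh | h.
Drop U -> ε.
Unchanged (no nullable symbols): S -> GS; S -> h; G -> Sh; G -> f; U -> fG; U -> h.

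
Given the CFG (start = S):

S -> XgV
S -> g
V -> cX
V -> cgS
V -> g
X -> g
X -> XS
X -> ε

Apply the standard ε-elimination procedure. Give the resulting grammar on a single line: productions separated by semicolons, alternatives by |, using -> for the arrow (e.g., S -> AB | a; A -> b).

Nullable set: {X}.
S -> XgV: X nullable, giving XgV | gV.
V -> cX: X nullable, giving c | cX.
Drop X -> ε.
X -> XS: X nullable, giving S | XS.
Unchanged (no nullable symbols): S -> g; V -> cgS; V -> g; X -> g.

S -> g | gV | XgV; V -> c | g | cX | cgS; X -> S | g | XS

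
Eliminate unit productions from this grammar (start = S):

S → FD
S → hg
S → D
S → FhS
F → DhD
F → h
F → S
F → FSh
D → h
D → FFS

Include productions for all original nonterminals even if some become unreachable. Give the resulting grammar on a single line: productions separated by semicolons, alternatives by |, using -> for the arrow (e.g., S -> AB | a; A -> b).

Unit productions: F->S, S->D.
Unit pairs (A ⇒* B via units): (F,D), (F,S), (S,D).
S: inherits non-unit rules of {D, S} → FD | FFS | FhS | h | hg.
D: inherits non-unit rules of {D} → FFS | h.
F: inherits non-unit rules of {D, F, S} → DhD | FD | FFS | FSh | FhS | h | hg.

S -> h | FD | hg | FFS | FhS; D -> h | FFS; F -> h | FD | hg | DhD | FFS | FSh | FhS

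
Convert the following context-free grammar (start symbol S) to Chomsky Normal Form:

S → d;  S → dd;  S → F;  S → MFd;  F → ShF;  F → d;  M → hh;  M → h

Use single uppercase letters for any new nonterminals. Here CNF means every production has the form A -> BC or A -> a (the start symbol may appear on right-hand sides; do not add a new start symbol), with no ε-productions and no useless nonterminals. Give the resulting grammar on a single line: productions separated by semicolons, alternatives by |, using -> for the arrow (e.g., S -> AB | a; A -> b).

No ε-productions.
After unit-elimination: S -> d | dd | MFd | ShF; F -> d | ShF; M -> h | hh.
TERM: introduce B -> d, A -> h and substitute in every rule of length ≥2.
BIN: F -> SAF becomes F -> SC, C -> AF; S -> MFB becomes S -> MD, D -> FB; S -> SAF becomes S -> SE, E -> AF.

S -> d | BB | MD | SE; A -> h; B -> d; C -> AF; D -> FB; E -> AF; F -> d | SC; M -> h | AA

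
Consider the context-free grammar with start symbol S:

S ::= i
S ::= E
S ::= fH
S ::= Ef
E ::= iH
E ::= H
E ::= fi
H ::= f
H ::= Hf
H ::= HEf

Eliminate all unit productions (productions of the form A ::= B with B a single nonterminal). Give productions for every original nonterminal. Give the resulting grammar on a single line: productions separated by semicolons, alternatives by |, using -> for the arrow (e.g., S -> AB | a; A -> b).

S -> f | i | Ef | Hf | fH | fi | iH | HEf; E -> f | Hf | fi | iH | HEf; H -> f | Hf | HEf

Unit productions: E->H, S->E.
Unit pairs (A ⇒* B via units): (E,H), (S,E), (S,H).
S: inherits non-unit rules of {E, H, S} → Ef | HEf | Hf | f | fH | fi | i | iH.
E: inherits non-unit rules of {E, H} → HEf | Hf | f | fi | iH.
H: inherits non-unit rules of {H} → HEf | Hf | f.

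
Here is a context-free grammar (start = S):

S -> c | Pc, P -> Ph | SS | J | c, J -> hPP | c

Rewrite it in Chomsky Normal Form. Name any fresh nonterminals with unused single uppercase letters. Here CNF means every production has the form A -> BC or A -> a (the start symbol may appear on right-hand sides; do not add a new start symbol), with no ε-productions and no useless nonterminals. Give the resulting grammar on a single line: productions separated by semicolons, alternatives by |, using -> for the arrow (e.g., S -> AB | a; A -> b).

No ε-productions.
After unit-elimination: S -> c | Pc; J -> c | hPP; P -> c | Ph | SS | hPP.
TERM: introduce B -> c, A -> h and substitute in every rule of length ≥2.
BIN: J -> APP becomes J -> AC, C -> PP; P -> APP becomes P -> AD, D -> PP.
Drop unreachable/unproductive: J.

S -> c | PB; A -> h; B -> c; D -> PP; P -> c | AD | PA | SS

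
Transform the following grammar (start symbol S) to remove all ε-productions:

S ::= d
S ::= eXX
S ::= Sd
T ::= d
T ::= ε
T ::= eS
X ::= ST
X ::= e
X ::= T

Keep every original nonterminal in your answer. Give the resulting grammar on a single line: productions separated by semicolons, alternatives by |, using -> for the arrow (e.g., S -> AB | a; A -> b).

Nullable set: {T, X}.
S -> eXX: X, X nullable, giving e | eX | eXX.
Drop T -> ε.
X -> ST: T nullable, giving S | ST.
X -> T: T nullable, giving T.
Unchanged (no nullable symbols): S -> Sd; S -> d; T -> d; T -> eS; X -> e.

S -> d | e | Sd | eX | eXX; T -> d | eS; X -> S | T | e | ST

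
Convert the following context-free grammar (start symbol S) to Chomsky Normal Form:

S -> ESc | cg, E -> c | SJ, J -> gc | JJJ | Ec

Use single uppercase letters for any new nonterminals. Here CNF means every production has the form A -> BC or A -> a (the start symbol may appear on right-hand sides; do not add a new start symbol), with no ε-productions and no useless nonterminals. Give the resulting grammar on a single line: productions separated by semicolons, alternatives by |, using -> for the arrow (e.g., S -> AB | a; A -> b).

S -> AB | ED; A -> c; B -> g; C -> JJ; D -> SA; E -> c | SJ; J -> BA | EA | JC

No ε-productions.
No unit productions to eliminate.
TERM: introduce A -> c, B -> g and substitute in every rule of length ≥2.
BIN: J -> JJJ becomes J -> JC, C -> JJ; S -> ESA becomes S -> ED, D -> SA.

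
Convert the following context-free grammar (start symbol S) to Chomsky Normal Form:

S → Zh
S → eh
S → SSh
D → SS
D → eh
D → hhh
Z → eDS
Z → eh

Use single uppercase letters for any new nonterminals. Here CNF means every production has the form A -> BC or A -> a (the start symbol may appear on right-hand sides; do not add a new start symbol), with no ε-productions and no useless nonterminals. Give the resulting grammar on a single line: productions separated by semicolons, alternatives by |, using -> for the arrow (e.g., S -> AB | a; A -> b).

No ε-productions.
No unit productions to eliminate.
TERM: introduce A -> e, B -> h and substitute in every rule of length ≥2.
BIN: D -> BBB becomes D -> BC, C -> BB; S -> SSB becomes S -> SE, E -> SB; Z -> ADS becomes Z -> AF, F -> DS.

S -> AB | SE | ZB; A -> e; B -> h; C -> BB; D -> AB | BC | SS; E -> SB; F -> DS; Z -> AB | AF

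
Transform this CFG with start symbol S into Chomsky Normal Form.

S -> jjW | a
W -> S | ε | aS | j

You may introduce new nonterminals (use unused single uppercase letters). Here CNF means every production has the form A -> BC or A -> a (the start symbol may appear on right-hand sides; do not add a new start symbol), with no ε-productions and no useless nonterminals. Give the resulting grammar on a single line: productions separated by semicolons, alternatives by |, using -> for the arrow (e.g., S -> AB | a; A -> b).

S -> a | AA | AC; A -> j; B -> a; C -> AW; D -> AW; W -> a | j | AA | AD | BS

Nullable: {W}; after ε-elimination: S -> a | jj | jjW; W -> S | j | aS.
After unit-elimination: S -> a | jj | jjW; W -> a | j | aS | jj | jjW.
TERM: introduce B -> a, A -> j and substitute in every rule of length ≥2.
BIN: S -> AAW becomes S -> AC, C -> AW; W -> AAW becomes W -> AD, D -> AW.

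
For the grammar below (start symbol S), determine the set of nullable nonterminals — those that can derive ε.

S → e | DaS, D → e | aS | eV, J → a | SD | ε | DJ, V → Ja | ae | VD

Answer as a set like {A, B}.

{J}

Directly nullable (have an ε-rule): {J}.
Not nullable: D, S, V — each has a terminal in every rule's right-hand side or depends on a non-nullable symbol.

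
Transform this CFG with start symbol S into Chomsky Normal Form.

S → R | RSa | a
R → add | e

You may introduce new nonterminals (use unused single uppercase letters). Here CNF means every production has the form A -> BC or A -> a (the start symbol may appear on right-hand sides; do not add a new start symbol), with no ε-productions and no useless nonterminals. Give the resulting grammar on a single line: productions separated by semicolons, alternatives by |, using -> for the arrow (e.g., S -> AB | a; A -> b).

No ε-productions.
After unit-elimination: S -> a | e | RSa | add; R -> e | add.
TERM: introduce A -> a, B -> d and substitute in every rule of length ≥2.
BIN: R -> ABB becomes R -> AC, C -> BB; S -> ABB becomes S -> AD, D -> BB; S -> RSA becomes S -> RE, E -> SA.

S -> a | e | AD | RE; A -> a; B -> d; C -> BB; D -> BB; E -> SA; R -> e | AC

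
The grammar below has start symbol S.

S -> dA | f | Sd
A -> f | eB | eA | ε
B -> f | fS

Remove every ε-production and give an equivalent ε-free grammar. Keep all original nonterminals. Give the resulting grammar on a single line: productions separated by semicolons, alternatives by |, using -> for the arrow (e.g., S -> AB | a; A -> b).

Nullable set: {A}.
S -> dA: A nullable, giving d | dA.
Drop A -> ε.
A -> eA: A nullable, giving e | eA.
Unchanged (no nullable symbols): S -> Sd; S -> f; A -> eB; A -> f; B -> f; B -> fS.

S -> d | f | Sd | dA; A -> e | f | eA | eB; B -> f | fS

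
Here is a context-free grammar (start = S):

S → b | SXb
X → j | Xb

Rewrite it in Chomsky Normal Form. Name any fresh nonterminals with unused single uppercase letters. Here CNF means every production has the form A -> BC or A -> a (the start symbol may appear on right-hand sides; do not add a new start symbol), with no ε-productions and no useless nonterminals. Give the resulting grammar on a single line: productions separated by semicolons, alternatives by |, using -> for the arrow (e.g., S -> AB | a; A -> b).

No ε-productions.
No unit productions to eliminate.
TERM: introduce A -> b and substitute in every rule of length ≥2.
BIN: S -> SXA becomes S -> SB, B -> XA.

S -> b | SB; A -> b; B -> XA; X -> j | XA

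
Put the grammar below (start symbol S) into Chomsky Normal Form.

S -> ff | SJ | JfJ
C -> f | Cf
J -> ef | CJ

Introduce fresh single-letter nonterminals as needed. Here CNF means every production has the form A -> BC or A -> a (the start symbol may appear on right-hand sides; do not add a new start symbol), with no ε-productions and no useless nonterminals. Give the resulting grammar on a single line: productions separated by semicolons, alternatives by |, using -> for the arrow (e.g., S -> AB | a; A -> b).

No ε-productions.
No unit productions to eliminate.
TERM: introduce B -> e, A -> f and substitute in every rule of length ≥2.
BIN: S -> JAJ becomes S -> JD, D -> AJ.

S -> AA | JD | SJ; A -> f; B -> e; C -> f | CA; D -> AJ; J -> BA | CJ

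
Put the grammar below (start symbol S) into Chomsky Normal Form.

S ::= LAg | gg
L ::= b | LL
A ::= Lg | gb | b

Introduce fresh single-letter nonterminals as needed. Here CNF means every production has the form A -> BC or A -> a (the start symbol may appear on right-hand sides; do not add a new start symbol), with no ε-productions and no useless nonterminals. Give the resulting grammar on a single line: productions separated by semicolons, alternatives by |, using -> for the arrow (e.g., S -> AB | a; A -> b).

S -> BB | LD; A -> b | BC | LB; B -> g; C -> b; D -> AB; L -> b | LL

No ε-productions.
No unit productions to eliminate.
TERM: introduce C -> b, B -> g and substitute in every rule of length ≥2.
BIN: S -> LAB becomes S -> LD, D -> AB.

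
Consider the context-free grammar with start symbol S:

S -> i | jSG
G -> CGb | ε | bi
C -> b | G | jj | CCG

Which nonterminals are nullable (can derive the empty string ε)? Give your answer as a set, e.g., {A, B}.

Directly nullable (have an ε-rule): {G}.
C is nullable via C -> G (every symbol on the right is already known nullable).
Not nullable: S — each has a terminal in every rule's right-hand side or depends on a non-nullable symbol.

{C, G}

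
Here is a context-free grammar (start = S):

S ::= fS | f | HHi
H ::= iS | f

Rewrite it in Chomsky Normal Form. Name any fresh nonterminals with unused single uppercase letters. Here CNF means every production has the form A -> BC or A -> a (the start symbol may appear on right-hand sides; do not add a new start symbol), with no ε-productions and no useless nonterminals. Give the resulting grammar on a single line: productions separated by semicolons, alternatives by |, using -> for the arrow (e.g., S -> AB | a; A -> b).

S -> f | BS | HC; A -> i; B -> f; C -> HA; H -> f | AS

No ε-productions.
No unit productions to eliminate.
TERM: introduce B -> f, A -> i and substitute in every rule of length ≥2.
BIN: S -> HHA becomes S -> HC, C -> HA.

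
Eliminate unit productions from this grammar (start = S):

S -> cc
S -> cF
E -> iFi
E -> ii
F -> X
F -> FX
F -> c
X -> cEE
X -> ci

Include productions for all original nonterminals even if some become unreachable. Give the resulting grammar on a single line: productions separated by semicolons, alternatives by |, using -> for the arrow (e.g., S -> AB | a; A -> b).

Unit productions: F->X.
Unit pairs (A ⇒* B via units): (F,X).
S: inherits non-unit rules of {S} → cF | cc.
E: inherits non-unit rules of {E} → iFi | ii.
F: inherits non-unit rules of {F, X} → FX | c | cEE | ci.
X: inherits non-unit rules of {X} → cEE | ci.

S -> cF | cc; E -> ii | iFi; F -> c | FX | ci | cEE; X -> ci | cEE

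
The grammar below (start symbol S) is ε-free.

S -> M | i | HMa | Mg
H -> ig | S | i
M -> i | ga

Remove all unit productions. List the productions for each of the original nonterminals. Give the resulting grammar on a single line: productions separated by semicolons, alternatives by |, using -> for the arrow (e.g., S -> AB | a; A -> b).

Unit productions: H->S, S->M.
Unit pairs (A ⇒* B via units): (H,M), (H,S), (S,M).
S: inherits non-unit rules of {M, S} → HMa | Mg | ga | i.
H: inherits non-unit rules of {H, M, S} → HMa | Mg | ga | i | ig.
M: inherits non-unit rules of {M} → ga | i.

S -> i | Mg | ga | HMa; H -> i | Mg | ga | ig | HMa; M -> i | ga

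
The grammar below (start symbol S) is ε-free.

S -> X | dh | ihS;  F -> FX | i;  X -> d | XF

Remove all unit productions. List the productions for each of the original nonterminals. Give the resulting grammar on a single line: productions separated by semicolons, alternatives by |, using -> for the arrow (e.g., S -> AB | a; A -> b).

S -> d | XF | dh | ihS; F -> i | FX; X -> d | XF

Unit productions: S->X.
Unit pairs (A ⇒* B via units): (S,X).
S: inherits non-unit rules of {S, X} → XF | d | dh | ihS.
F: inherits non-unit rules of {F} → FX | i.
X: inherits non-unit rules of {X} → XF | d.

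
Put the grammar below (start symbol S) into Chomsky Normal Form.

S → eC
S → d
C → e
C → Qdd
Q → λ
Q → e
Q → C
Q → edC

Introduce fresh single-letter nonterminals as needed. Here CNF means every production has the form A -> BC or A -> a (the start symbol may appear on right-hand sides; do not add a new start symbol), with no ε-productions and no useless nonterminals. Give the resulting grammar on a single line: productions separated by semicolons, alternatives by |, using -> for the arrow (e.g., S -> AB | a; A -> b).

Nullable: {Q}; after ε-elimination: S -> d | eC; C -> e | dd | Qdd; Q -> C | e | edC.
After unit-elimination: S -> d | eC; C -> e | dd | Qdd; Q -> e | dd | Qdd | edC.
TERM: introduce A -> d, B -> e and substitute in every rule of length ≥2.
BIN: C -> QAA becomes C -> QD, D -> AA; Q -> BAC becomes Q -> BE, E -> AC; Q -> QAA becomes Q -> QF, F -> AA.

S -> d | BC; A -> d; B -> e; C -> e | AA | QD; D -> AA; E -> AC; F -> AA; Q -> e | AA | BE | QF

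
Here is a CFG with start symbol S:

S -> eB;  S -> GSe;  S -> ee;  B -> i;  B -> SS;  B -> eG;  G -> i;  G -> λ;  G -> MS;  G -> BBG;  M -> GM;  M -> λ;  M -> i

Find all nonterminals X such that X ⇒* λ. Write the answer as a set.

{G, M}

Directly nullable (have an ε-rule): {G, M}.
Not nullable: B, S — each has a terminal in every rule's right-hand side or depends on a non-nullable symbol.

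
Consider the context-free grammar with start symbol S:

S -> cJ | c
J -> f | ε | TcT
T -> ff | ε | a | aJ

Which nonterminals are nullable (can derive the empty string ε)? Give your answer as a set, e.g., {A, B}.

Directly nullable (have an ε-rule): {J, T}.
Not nullable: S — each has a terminal in every rule's right-hand side or depends on a non-nullable symbol.

{J, T}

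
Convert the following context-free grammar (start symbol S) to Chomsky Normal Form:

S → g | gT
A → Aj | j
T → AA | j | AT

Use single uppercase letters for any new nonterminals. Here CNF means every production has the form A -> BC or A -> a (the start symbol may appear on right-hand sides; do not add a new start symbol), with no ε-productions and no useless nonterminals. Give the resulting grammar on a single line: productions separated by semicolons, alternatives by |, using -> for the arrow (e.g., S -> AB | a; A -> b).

S -> g | CT; A -> j | AB; B -> j; C -> g; T -> j | AA | AT

No ε-productions.
No unit productions to eliminate.
TERM: introduce C -> g, B -> j and substitute in every rule of length ≥2.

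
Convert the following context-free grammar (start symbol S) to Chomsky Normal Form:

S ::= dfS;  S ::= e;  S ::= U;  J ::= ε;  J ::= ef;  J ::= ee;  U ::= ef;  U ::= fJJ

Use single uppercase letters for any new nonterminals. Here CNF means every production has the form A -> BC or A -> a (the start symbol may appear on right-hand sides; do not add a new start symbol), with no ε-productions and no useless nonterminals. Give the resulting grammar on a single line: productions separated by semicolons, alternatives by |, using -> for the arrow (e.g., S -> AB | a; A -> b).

Nullable: {J}; after ε-elimination: S -> U | e | dfS; J -> ee | ef; U -> f | ef | fJ | fJJ.
After unit-elimination: S -> e | f | ef | fJ | dfS | fJJ; J -> ee | ef; U -> f | ef | fJ | fJJ.
TERM: introduce C -> d, A -> e, B -> f and substitute in every rule of length ≥2.
BIN: S -> BJJ becomes S -> BD, D -> JJ; S -> CBS becomes S -> CE, E -> BS; U -> BJJ becomes U -> BF, F -> JJ.
Drop unreachable/unproductive: U.

S -> e | f | AB | BD | BJ | CE; A -> e; B -> f; C -> d; D -> JJ; E -> BS; J -> AA | AB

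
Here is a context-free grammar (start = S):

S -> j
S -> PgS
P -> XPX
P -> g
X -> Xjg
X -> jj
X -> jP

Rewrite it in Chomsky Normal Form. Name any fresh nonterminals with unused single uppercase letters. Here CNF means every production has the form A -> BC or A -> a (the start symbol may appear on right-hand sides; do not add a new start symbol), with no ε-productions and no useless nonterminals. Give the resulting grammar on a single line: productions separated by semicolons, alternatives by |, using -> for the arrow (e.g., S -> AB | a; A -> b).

No ε-productions.
No unit productions to eliminate.
TERM: introduce A -> g, B -> j and substitute in every rule of length ≥2.
BIN: P -> XPX becomes P -> XC, C -> PX; S -> PAS becomes S -> PD, D -> AS; X -> XBA becomes X -> XE, E -> BA.

S -> j | PD; A -> g; B -> j; C -> PX; D -> AS; E -> BA; P -> g | XC; X -> BB | BP | XE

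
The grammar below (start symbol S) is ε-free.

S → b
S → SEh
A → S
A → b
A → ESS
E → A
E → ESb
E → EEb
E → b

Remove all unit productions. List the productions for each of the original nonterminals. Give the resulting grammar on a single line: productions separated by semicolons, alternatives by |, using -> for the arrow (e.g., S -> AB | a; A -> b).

S -> b | SEh; A -> b | ESS | SEh; E -> b | EEb | ESS | ESb | SEh

Unit productions: A->S, E->A.
Unit pairs (A ⇒* B via units): (A,S), (E,A), (E,S).
S: inherits non-unit rules of {S} → SEh | b.
A: inherits non-unit rules of {A, S} → ESS | SEh | b.
E: inherits non-unit rules of {A, E, S} → EEb | ESS | ESb | SEh | b.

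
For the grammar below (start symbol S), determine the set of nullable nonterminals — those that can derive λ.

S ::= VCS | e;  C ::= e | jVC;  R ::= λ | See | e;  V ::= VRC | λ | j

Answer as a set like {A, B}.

{R, V}

Directly nullable (have an ε-rule): {R, V}.
Not nullable: C, S — each has a terminal in every rule's right-hand side or depends on a non-nullable symbol.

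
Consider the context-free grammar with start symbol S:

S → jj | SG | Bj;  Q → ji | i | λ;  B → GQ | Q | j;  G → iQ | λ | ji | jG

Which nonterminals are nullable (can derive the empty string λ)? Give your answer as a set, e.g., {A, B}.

Directly nullable (have an ε-rule): {G, Q}.
B is nullable via B -> Q (every symbol on the right is already known nullable).
Not nullable: S — each has a terminal in every rule's right-hand side or depends on a non-nullable symbol.

{B, G, Q}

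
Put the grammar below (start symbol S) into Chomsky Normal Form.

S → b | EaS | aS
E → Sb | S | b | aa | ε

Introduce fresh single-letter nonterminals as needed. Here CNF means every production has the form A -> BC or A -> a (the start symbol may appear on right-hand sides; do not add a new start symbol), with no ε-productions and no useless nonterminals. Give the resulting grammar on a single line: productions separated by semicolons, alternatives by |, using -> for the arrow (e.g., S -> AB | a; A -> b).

S -> b | AS | ED; A -> a; B -> b; C -> AS; D -> AS; E -> b | AA | AS | EC | SB

Nullable: {E}; after ε-elimination: S -> b | aS | EaS; E -> S | b | Sb | aa.
After unit-elimination: S -> b | aS | EaS; E -> b | Sb | aS | aa | EaS.
TERM: introduce A -> a, B -> b and substitute in every rule of length ≥2.
BIN: E -> EAS becomes E -> EC, C -> AS; S -> EAS becomes S -> ED, D -> AS.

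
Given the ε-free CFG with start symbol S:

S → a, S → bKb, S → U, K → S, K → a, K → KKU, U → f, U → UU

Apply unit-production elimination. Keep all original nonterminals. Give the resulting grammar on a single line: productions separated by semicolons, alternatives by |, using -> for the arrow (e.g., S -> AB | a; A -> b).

S -> a | f | UU | bKb; K -> a | f | UU | KKU | bKb; U -> f | UU

Unit productions: K->S, S->U.
Unit pairs (A ⇒* B via units): (K,S), (K,U), (S,U).
S: inherits non-unit rules of {S, U} → UU | a | bKb | f.
K: inherits non-unit rules of {K, S, U} → KKU | UU | a | bKb | f.
U: inherits non-unit rules of {U} → UU | f.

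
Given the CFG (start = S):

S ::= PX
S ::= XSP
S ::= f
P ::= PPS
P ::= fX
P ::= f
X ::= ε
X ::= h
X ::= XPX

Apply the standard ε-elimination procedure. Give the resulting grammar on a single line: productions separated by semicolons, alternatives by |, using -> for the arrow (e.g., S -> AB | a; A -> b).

S -> P | f | PX | SP | XSP; P -> f | fX | PPS; X -> P | h | PX | XP | XPX

Nullable set: {X}.
S -> PX: X nullable, giving P | PX.
S -> XSP: X nullable, giving SP | XSP.
P -> fX: X nullable, giving f | fX.
Drop X -> ε.
X -> XPX: X, X nullable, giving P | PX | XP | XPX.
Unchanged (no nullable symbols): S -> f; P -> PPS; P -> f; X -> h.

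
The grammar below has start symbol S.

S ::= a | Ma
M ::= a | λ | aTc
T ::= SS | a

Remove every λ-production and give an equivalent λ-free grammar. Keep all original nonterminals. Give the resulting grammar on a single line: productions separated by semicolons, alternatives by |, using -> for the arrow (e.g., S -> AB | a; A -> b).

S -> a | Ma; M -> a | aTc; T -> a | SS

Nullable set: {M}.
S -> Ma: M nullable, giving Ma | a.
Drop M -> λ.
Unchanged (no nullable symbols): S -> a; M -> a; M -> aTc; T -> SS; T -> a.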